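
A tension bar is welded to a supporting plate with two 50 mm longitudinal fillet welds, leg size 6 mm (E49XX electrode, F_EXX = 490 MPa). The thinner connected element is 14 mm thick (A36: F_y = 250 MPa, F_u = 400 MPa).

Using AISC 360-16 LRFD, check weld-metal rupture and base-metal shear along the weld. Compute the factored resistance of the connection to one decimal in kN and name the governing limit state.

93.5 kN (weld metal governs)

Weld metal: throat = 0.707×6 = 4.242 mm, L = 2×50 = 100 mm. φR_n = 0.75 × 0.6 × 490 × 4.242 × 100 = 93.5 kN.
Base metal shear (14 mm plate): yield φR_n = 1.0×0.6×250×14×100 = 210.0 kN; rupture φR_n = 0.75×0.6×400×14×100 = 252.0 kN; take 210.0 kN (yield).
Governing: min(93.5, 210.0) = 93.5 kN → weld metal.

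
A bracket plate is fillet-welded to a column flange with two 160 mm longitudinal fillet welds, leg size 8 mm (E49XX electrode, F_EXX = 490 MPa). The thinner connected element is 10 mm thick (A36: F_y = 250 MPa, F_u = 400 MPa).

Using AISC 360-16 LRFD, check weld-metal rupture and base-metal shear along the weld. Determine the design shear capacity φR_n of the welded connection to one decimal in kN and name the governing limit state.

399.1 kN (weld metal governs)

Weld metal: throat = 0.707×8 = 5.656 mm, L = 2×160 = 320 mm. φR_n = 0.75 × 0.6 × 490 × 5.656 × 320 = 399.1 kN.
Base metal shear (10 mm plate): yield φR_n = 1.0×0.6×250×10×320 = 480.0 kN; rupture φR_n = 0.75×0.6×400×10×320 = 576.0 kN; take 480.0 kN (yield).
Governing: min(399.1, 480.0) = 399.1 kN → weld metal.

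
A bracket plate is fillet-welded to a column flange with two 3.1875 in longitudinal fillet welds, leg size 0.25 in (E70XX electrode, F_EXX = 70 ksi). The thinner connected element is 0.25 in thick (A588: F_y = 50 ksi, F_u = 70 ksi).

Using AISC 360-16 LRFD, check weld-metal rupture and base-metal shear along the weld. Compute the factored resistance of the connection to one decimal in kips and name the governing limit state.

35.5 kips (weld metal governs)

Weld metal: throat = 0.707×0.25 = 0.17675 in, L = 2×3.1875 = 6.375 in. φR_n = 0.75 × 0.6 × 70 × 0.17675 × 6.375 = 35.5 kips.
Base metal shear (0.25 in plate): yield φR_n = 1.0×0.6×50×0.25×6.375 = 47.8 kips; rupture φR_n = 0.75×0.6×70×0.25×6.375 = 50.2 kips; take 47.8 kips (yield).
Governing: min(35.5, 47.8) = 35.5 kips → weld metal.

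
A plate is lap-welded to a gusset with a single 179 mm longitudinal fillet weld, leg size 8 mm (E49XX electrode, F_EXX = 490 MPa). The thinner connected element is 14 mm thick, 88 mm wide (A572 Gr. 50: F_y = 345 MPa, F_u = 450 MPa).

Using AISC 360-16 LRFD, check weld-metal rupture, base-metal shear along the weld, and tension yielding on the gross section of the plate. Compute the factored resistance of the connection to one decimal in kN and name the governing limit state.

Weld metal: throat = 0.707×8 = 5.656 mm, L = 179 mm. φR_n = 0.75 × 0.6 × 490 × 5.656 × 179 = 223.2 kN.
Base metal shear (14 mm plate): yield φR_n = 1.0×0.6×345×14×179 = 518.7 kN; rupture φR_n = 0.75×0.6×450×14×179 = 507.5 kN; take 507.5 kN (rupture).
Tension yield (gross): A_g = 88×14 = 1232 mm². φR_n = 0.90 × 345 × 1232 = 382.5 kN.
Governing: min(223.2, 507.5, 382.5) = 223.2 kN → weld metal.

223.2 kN (weld metal governs)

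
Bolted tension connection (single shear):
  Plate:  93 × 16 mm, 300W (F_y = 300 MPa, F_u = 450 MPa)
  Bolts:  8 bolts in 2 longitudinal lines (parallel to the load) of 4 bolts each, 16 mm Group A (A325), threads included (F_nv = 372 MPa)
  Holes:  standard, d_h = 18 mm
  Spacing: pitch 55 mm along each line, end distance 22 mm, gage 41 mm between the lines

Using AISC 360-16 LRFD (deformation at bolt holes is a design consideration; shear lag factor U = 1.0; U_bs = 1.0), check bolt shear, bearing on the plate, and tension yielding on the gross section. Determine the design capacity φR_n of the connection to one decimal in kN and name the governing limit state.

401.8 kN (gross-section yield governs)

Bolt shear: A_b = π(16)²/4 = 201.06 mm². φR_n = 0.75 × 372 × 201.06 × 8 × 1 = 448.8 kN.
Bearing (16 mm plate, F_u = 450 MPa): end bolts L_c = 22 − 18/2 = 13, R_n = min(1.2×13×16×450, 2.4×16×16×450) = 112.32 kN/bolt; interior L_c = 55 − 18 = 37, R_n = 276.48 kN/bolt. φR_n = 0.75 × (2×112.32 + 6×276.48) = 1412.6 kN.
Tension yield (gross): A_g = 93×16 = 1488 mm². φR_n = 0.90 × 300 × 1488 = 401.8 kN.
Governing: min(448.8, 1412.6, 401.8) = 401.8 kN → gross-section yield.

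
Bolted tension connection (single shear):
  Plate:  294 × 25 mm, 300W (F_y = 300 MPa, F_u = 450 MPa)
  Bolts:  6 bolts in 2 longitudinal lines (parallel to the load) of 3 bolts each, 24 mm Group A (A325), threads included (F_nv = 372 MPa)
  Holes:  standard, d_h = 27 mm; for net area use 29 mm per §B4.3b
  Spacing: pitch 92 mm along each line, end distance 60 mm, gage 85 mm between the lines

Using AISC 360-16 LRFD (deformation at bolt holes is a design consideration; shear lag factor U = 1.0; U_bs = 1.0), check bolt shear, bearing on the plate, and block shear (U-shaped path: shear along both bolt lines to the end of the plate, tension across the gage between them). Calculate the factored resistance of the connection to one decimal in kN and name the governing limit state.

757.3 kN (bolt shear governs)

Bolt shear: A_b = π(24)²/4 = 452.39 mm². φR_n = 0.75 × 372 × 452.39 × 6 × 1 = 757.3 kN.
Bearing (25 mm plate, F_u = 450 MPa): end bolts L_c = 60 − 27/2 = 46.5, R_n = min(1.2×46.5×25×450, 2.4×24×25×450) = 627.75 kN/bolt; interior L_c = 92 − 27 = 65, R_n = 648 kN/bolt. φR_n = 0.75 × (2×627.75 + 4×648) = 2885.6 kN.
Block shear: shear path 2×[60+2×92] = 2×244 mm, A_gv = 12200, A_nv = 2×(244 − 2.5×29)×25 = 8575 mm²; tension across gage: (85 − 1×29)×25 = 1400 mm². R_n = min(0.6×450×8575, 0.6×300×12200) + 1.0×450×1400 = min(2315.3, 2196) + 630 = 2826 kN. φR_n = 0.75 × 2826 = 2119.5 kN.
Governing: min(757.3, 2885.6, 2119.5) = 757.3 kN → bolt shear.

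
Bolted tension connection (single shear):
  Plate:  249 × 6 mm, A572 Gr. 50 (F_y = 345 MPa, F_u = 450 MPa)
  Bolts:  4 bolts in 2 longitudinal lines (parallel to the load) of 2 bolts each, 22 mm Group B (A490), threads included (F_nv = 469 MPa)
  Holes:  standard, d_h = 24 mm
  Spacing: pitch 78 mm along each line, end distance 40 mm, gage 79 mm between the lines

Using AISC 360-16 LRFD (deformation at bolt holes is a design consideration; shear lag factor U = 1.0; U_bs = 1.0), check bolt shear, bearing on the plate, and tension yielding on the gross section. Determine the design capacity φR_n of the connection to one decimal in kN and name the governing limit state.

349.9 kN (bearing governs)

Bolt shear: A_b = π(22)²/4 = 380.13 mm². φR_n = 0.75 × 469 × 380.13 × 4 × 1 = 534.8 kN.
Bearing (6 mm plate, F_u = 450 MPa): end bolts L_c = 40 − 24/2 = 28, R_n = min(1.2×28×6×450, 2.4×22×6×450) = 90.72 kN/bolt; interior L_c = 78 − 24 = 54, R_n = 142.56 kN/bolt. φR_n = 0.75 × (2×90.72 + 2×142.56) = 349.9 kN.
Tension yield (gross): A_g = 249×6 = 1494 mm². φR_n = 0.90 × 345 × 1494 = 463.9 kN.
Governing: min(534.8, 349.9, 463.9) = 349.9 kN → bearing.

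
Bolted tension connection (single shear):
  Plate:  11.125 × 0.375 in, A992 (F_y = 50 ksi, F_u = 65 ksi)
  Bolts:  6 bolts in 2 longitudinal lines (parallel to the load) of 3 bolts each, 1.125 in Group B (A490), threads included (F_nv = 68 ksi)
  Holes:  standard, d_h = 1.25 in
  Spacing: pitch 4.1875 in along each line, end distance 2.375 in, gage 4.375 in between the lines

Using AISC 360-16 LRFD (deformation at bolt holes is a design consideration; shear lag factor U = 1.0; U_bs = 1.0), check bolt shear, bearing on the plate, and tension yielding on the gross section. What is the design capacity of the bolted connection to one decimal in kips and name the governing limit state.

Bolt shear: A_b = π(1.125)²/4 = 0.99402 in². φR_n = 0.75 × 68 × 0.99402 × 6 × 1 = 304.2 kips.
Bearing (0.375 in plate, F_u = 65 ksi): end bolts L_c = 2.375 − 1.25/2 = 1.75, R_n = min(1.2×1.75×0.375×65, 2.4×1.125×0.375×65) = 51.188 kips/bolt; interior L_c = 4.1875 − 1.25 = 2.9375, R_n = 65.813 kips/bolt. φR_n = 0.75 × (2×51.188 + 4×65.813) = 274.2 kips.
Tension yield (gross): A_g = 11.125×0.375 = 4.1719 in². φR_n = 0.90 × 50 × 4.1719 = 187.7 kips.
Governing: min(304.2, 274.2, 187.7) = 187.7 kips → gross-section yield.

187.7 kips (gross-section yield governs)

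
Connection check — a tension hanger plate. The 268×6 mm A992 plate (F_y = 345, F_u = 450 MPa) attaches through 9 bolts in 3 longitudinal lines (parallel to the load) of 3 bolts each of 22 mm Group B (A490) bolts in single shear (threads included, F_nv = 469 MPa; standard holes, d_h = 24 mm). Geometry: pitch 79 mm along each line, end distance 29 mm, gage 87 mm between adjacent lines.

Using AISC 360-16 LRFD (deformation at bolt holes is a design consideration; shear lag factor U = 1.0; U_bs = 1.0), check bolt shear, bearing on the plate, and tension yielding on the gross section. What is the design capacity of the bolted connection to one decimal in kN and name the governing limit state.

Bolt shear: A_b = π(22)²/4 = 380.13 mm². φR_n = 0.75 × 469 × 380.13 × 9 × 1 = 1203.4 kN.
Bearing (6 mm plate, F_u = 450 MPa): end bolts L_c = 29 − 24/2 = 17, R_n = min(1.2×17×6×450, 2.4×22×6×450) = 55.08 kN/bolt; interior L_c = 79 − 24 = 55, R_n = 142.56 kN/bolt. φR_n = 0.75 × (3×55.08 + 6×142.56) = 765.5 kN.
Tension yield (gross): A_g = 268×6 = 1608 mm². φR_n = 0.90 × 345 × 1608 = 499.3 kN.
Governing: min(1203.4, 765.5, 499.3) = 499.3 kN → gross-section yield.

499.3 kN (gross-section yield governs)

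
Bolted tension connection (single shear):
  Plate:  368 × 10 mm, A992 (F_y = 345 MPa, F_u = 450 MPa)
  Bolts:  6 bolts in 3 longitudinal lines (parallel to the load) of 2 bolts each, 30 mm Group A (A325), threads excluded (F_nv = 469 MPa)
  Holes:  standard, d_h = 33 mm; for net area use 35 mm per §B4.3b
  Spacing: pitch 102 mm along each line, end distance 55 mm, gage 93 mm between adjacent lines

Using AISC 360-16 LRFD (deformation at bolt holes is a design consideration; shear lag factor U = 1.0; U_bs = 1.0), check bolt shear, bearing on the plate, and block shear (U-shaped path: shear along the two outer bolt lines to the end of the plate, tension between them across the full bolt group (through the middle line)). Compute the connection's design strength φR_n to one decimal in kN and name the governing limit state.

Bolt shear: A_b = π(30)²/4 = 706.86 mm². φR_n = 0.75 × 469 × 706.86 × 6 × 1 = 1491.8 kN.
Bearing (10 mm plate, F_u = 450 MPa): end bolts L_c = 55 − 33/2 = 38.5, R_n = min(1.2×38.5×10×450, 2.4×30×10×450) = 207.9 kN/bolt; interior L_c = 102 − 33 = 69, R_n = 324 kN/bolt. φR_n = 0.75 × (3×207.9 + 3×324) = 1196.8 kN.
Block shear: shear path 2×[55+1×102] = 2×157 mm, A_gv = 3140, A_nv = 2×(157 − 1.5×35)×10 = 2090 mm²; tension across gage: (186 − 2×35)×10 = 1160 mm². R_n = min(0.6×450×2090, 0.6×345×3140) + 1.0×450×1160 = min(564.3, 649.98) + 522 = 1086.3 kN. φR_n = 0.75 × 1086.3 = 814.7 kN.
Governing: min(1491.8, 1196.8, 814.7) = 814.7 kN → block shear.

814.7 kN (block shear governs)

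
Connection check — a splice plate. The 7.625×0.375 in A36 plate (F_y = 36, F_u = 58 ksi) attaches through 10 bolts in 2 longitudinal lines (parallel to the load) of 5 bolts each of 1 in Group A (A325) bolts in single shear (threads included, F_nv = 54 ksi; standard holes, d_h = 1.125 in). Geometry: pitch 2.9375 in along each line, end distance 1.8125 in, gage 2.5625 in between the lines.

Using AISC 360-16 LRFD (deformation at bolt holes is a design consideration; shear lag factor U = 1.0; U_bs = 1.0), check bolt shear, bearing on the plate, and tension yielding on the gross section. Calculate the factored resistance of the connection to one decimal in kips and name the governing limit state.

Bolt shear: A_b = π(1)²/4 = 0.7854 in². φR_n = 0.75 × 54 × 0.7854 × 10 × 1 = 318.1 kips.
Bearing (0.375 in plate, F_u = 58 ksi): end bolts L_c = 1.8125 − 1.125/2 = 1.25, R_n = min(1.2×1.25×0.375×58, 2.4×1×0.375×58) = 32.625 kips/bolt; interior L_c = 2.9375 − 1.125 = 1.8125, R_n = 47.306 kips/bolt. φR_n = 0.75 × (2×32.625 + 8×47.306) = 332.8 kips.
Tension yield (gross): A_g = 7.625×0.375 = 2.8594 in². φR_n = 0.90 × 36 × 2.8594 = 92.6 kips.
Governing: min(318.1, 332.8, 92.6) = 92.6 kips → gross-section yield.

92.6 kips (gross-section yield governs)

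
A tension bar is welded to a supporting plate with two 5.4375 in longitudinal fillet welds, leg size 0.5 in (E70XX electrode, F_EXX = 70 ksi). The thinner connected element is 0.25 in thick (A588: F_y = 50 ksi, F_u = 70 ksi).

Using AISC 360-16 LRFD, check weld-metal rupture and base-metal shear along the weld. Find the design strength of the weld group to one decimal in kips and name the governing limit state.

Weld metal: throat = 0.707×0.5 = 0.3535 in, L = 2×5.4375 = 10.875 in. φR_n = 0.75 × 0.6 × 70 × 0.3535 × 10.875 = 121.1 kips.
Base metal shear (0.25 in plate): yield φR_n = 1.0×0.6×50×0.25×10.875 = 81.6 kips; rupture φR_n = 0.75×0.6×70×0.25×10.875 = 85.6 kips; take 81.6 kips (yield).
Governing: min(121.1, 81.6) = 81.6 kips → base-metal shear.

81.6 kips (base-metal shear governs)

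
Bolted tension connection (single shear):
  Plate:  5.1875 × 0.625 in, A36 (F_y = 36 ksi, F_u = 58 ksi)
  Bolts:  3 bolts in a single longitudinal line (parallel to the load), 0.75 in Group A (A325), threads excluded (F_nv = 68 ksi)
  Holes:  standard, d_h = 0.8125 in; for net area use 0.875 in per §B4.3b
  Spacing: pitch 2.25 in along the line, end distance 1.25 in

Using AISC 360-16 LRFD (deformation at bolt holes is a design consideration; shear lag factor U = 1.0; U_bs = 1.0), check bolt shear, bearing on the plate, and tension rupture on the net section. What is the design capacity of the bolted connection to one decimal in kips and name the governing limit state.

Bolt shear: A_b = π(0.75)²/4 = 0.44179 in². φR_n = 0.75 × 68 × 0.44179 × 3 × 1 = 67.6 kips.
Bearing (0.625 in plate, F_u = 58 ksi): end bolts L_c = 1.25 − 0.8125/2 = 0.84375, R_n = min(1.2×0.84375×0.625×58, 2.4×0.75×0.625×58) = 36.703 kips/bolt; interior L_c = 2.25 − 0.8125 = 1.4375, R_n = 62.531 kips/bolt. φR_n = 0.75 × (1×36.703 + 2×62.531) = 121.3 kips.
Tension rupture (net): A_n = (5.1875 − 1×0.875)×0.625 = 2.6953 in² (U = 1.0, A_e = A_n). φR_n = 0.75 × 58 × 2.6953 = 117.2 kips.
Governing: min(67.6, 121.3, 117.2) = 67.6 kips → bolt shear.

67.6 kips (bolt shear governs)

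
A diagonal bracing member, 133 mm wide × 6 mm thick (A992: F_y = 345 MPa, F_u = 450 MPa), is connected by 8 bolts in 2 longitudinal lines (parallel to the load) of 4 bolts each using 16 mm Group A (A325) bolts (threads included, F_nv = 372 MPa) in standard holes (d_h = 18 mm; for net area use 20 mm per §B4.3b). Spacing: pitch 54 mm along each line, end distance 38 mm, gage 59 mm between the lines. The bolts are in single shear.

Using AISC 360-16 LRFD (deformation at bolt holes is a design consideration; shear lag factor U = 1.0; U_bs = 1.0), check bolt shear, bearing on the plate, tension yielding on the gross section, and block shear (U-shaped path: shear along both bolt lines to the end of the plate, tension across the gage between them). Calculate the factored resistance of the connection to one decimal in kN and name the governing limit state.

Bolt shear: A_b = π(16)²/4 = 201.06 mm². φR_n = 0.75 × 372 × 201.06 × 8 × 1 = 448.8 kN.
Bearing (6 mm plate, F_u = 450 MPa): end bolts L_c = 38 − 18/2 = 29, R_n = min(1.2×29×6×450, 2.4×16×6×450) = 93.96 kN/bolt; interior L_c = 54 − 18 = 36, R_n = 103.68 kN/bolt. φR_n = 0.75 × (2×93.96 + 6×103.68) = 607.5 kN.
Tension yield (gross): A_g = 133×6 = 798 mm². φR_n = 0.90 × 345 × 798 = 247.8 kN.
Block shear: shear path 2×[38+3×54] = 2×200 mm, A_gv = 2400, A_nv = 2×(200 − 3.5×20)×6 = 1560 mm²; tension across gage: (59 − 1×20)×6 = 234 mm². R_n = min(0.6×450×1560, 0.6×345×2400) + 1.0×450×234 = min(421.2, 496.8) + 105.3 = 526.5 kN. φR_n = 0.75 × 526.5 = 394.9 kN.
Governing: min(448.8, 607.5, 247.8, 394.9) = 247.8 kN → gross-section yield.

247.8 kN (gross-section yield governs)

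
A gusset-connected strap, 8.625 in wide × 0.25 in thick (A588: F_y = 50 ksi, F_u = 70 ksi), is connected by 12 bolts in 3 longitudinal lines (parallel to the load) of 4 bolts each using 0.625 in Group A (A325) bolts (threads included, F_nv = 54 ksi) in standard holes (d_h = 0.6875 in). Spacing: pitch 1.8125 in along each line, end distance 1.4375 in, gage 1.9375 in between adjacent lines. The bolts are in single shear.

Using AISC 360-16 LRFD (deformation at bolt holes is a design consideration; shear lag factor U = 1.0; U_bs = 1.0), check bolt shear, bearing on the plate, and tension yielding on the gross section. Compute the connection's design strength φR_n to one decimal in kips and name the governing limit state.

Bolt shear: A_b = π(0.625)²/4 = 0.3068 in². φR_n = 0.75 × 54 × 0.3068 × 12 × 1 = 149.1 kips.
Bearing (0.25 in plate, F_u = 70 ksi): end bolts L_c = 1.4375 − 0.6875/2 = 1.09375, R_n = min(1.2×1.09375×0.25×70, 2.4×0.625×0.25×70) = 22.969 kips/bolt; interior L_c = 1.8125 − 0.6875 = 1.125, R_n = 23.625 kips/bolt. φR_n = 0.75 × (3×22.969 + 9×23.625) = 211.1 kips.
Tension yield (gross): A_g = 8.625×0.25 = 2.1563 in². φR_n = 0.90 × 50 × 2.1563 = 97.0 kips.
Governing: min(149.1, 211.1, 97.0) = 97.0 kips → gross-section yield.

97.0 kips (gross-section yield governs)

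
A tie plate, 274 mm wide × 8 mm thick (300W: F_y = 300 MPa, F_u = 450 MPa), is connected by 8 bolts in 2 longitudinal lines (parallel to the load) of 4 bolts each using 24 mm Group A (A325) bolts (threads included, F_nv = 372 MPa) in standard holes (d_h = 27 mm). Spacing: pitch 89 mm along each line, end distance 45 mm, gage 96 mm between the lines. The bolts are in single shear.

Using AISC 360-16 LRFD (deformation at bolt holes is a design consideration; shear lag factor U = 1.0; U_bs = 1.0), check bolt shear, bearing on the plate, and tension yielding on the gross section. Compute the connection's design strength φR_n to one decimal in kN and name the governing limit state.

Bolt shear: A_b = π(24)²/4 = 452.39 mm². φR_n = 0.75 × 372 × 452.39 × 8 × 1 = 1009.7 kN.
Bearing (8 mm plate, F_u = 450 MPa): end bolts L_c = 45 − 27/2 = 31.5, R_n = min(1.2×31.5×8×450, 2.4×24×8×450) = 136.08 kN/bolt; interior L_c = 89 − 27 = 62, R_n = 207.36 kN/bolt. φR_n = 0.75 × (2×136.08 + 6×207.36) = 1137.2 kN.
Tension yield (gross): A_g = 274×8 = 2192 mm². φR_n = 0.90 × 300 × 2192 = 591.8 kN.
Governing: min(1009.7, 1137.2, 591.8) = 591.8 kN → gross-section yield.

591.8 kN (gross-section yield governs)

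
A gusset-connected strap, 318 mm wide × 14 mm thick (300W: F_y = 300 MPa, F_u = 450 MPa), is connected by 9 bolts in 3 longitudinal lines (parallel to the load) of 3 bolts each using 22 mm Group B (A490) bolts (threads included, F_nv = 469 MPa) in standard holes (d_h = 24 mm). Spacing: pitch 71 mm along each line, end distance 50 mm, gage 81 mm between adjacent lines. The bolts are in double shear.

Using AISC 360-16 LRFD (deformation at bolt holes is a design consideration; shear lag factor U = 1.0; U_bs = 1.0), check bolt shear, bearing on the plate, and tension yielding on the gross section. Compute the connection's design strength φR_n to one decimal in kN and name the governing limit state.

Bolt shear: A_b = π(22)²/4 = 380.13 mm². φR_n = 0.75 × 469 × 380.13 × 9 × 2 = 2406.8 kN.
Bearing (14 mm plate, F_u = 450 MPa): end bolts L_c = 50 − 24/2 = 38, R_n = min(1.2×38×14×450, 2.4×22×14×450) = 287.28 kN/bolt; interior L_c = 71 − 24 = 47, R_n = 332.64 kN/bolt. φR_n = 0.75 × (3×287.28 + 6×332.64) = 2143.3 kN.
Tension yield (gross): A_g = 318×14 = 4452 mm². φR_n = 0.90 × 300 × 4452 = 1202.0 kN.
Governing: min(2406.8, 2143.3, 1202.0) = 1202.0 kN → gross-section yield.

1202.0 kN (gross-section yield governs)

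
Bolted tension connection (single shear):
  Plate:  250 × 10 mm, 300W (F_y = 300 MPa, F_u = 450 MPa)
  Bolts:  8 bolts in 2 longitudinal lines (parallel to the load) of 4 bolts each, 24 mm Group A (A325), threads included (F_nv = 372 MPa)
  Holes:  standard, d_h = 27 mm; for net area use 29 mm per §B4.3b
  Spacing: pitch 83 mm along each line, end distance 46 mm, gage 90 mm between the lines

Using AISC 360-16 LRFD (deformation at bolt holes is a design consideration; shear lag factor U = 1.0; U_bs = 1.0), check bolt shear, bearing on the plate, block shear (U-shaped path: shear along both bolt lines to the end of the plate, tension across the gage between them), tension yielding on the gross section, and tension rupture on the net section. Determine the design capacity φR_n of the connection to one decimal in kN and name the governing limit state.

Bolt shear: A_b = π(24)²/4 = 452.39 mm². φR_n = 0.75 × 372 × 452.39 × 8 × 1 = 1009.7 kN.
Bearing (10 mm plate, F_u = 450 MPa): end bolts L_c = 46 − 27/2 = 32.5, R_n = min(1.2×32.5×10×450, 2.4×24×10×450) = 175.5 kN/bolt; interior L_c = 83 − 27 = 56, R_n = 259.2 kN/bolt. φR_n = 0.75 × (2×175.5 + 6×259.2) = 1429.7 kN.
Block shear: shear path 2×[46+3×83] = 2×295 mm, A_gv = 5900, A_nv = 2×(295 − 3.5×29)×10 = 3870 mm²; tension across gage: (90 − 1×29)×10 = 610 mm². R_n = min(0.6×450×3870, 0.6×300×5900) + 1.0×450×610 = min(1044.9, 1062) + 274.5 = 1319.4 kN. φR_n = 0.75 × 1319.4 = 989.6 kN.
Tension yield (gross): A_g = 250×10 = 2500 mm². φR_n = 0.90 × 300 × 2500 = 675.0 kN.
Tension rupture (net): A_n = (250 − 2×29)×10 = 1920 mm² (U = 1.0, A_e = A_n). φR_n = 0.75 × 450 × 1920 = 648.0 kN.
Governing: min(1009.7, 1429.7, 989.6, 675.0, 648.0) = 648.0 kN → net-section rupture.

648.0 kN (net-section rupture governs)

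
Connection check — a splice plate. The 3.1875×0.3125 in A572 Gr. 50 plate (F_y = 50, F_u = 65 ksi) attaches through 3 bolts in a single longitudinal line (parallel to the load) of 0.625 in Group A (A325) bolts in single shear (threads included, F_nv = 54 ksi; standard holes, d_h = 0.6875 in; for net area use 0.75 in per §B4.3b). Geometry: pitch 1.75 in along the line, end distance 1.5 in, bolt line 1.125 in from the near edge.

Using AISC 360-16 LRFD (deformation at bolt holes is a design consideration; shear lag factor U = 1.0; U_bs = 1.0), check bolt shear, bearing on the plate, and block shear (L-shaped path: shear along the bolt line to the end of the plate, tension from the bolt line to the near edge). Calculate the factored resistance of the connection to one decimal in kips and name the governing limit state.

37.3 kips (bolt shear governs)

Bolt shear: A_b = π(0.625)²/4 = 0.3068 in². φR_n = 0.75 × 54 × 0.3068 × 3 × 1 = 37.3 kips.
Bearing (0.3125 in plate, F_u = 65 ksi): end bolts L_c = 1.5 − 0.6875/2 = 1.15625, R_n = min(1.2×1.15625×0.3125×65, 2.4×0.625×0.3125×65) = 28.184 kips/bolt; interior L_c = 1.75 − 0.6875 = 1.0625, R_n = 25.898 kips/bolt. φR_n = 0.75 × (1×28.184 + 2×25.898) = 60.0 kips.
Block shear: shear path 1×[1.5+2×1.75] = 1×5 in, A_gv = 1.5625, A_nv = 1×(5 − 2.5×0.75)×0.3125 = 0.97656 in²; tension to near edge: (1.125 − 0.5×0.75)×0.3125 = 0.23438 in². R_n = min(0.6×65×0.97656, 0.6×50×1.5625) + 1.0×65×0.23438 = min(38.086, 46.875) + 15.235 = 53.321 kips. φR_n = 0.75 × 53.321 = 40.0 kips.
Governing: min(37.3, 60.0, 40.0) = 37.3 kips → bolt shear.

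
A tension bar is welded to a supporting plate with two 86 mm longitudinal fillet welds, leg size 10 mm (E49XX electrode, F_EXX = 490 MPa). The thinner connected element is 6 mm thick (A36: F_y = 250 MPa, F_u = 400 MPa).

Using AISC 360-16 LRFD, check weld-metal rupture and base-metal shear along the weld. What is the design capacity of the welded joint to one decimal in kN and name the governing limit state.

154.8 kN (base-metal shear governs)

Weld metal: throat = 0.707×10 = 7.07 mm, L = 2×86 = 172 mm. φR_n = 0.75 × 0.6 × 490 × 7.07 × 172 = 268.1 kN.
Base metal shear (6 mm plate): yield φR_n = 1.0×0.6×250×6×172 = 154.8 kN; rupture φR_n = 0.75×0.6×400×6×172 = 185.8 kN; take 154.8 kN (yield).
Governing: min(268.1, 154.8) = 154.8 kN → base-metal shear.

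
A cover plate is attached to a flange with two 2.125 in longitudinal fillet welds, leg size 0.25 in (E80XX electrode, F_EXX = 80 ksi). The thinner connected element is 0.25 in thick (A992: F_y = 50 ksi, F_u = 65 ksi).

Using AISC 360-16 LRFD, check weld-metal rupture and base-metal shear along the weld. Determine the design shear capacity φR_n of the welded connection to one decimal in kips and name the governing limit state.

Weld metal: throat = 0.707×0.25 = 0.17675 in, L = 2×2.125 = 4.25 in. φR_n = 0.75 × 0.6 × 80 × 0.17675 × 4.25 = 27.0 kips.
Base metal shear (0.25 in plate): yield φR_n = 1.0×0.6×50×0.25×4.25 = 31.9 kips; rupture φR_n = 0.75×0.6×65×0.25×4.25 = 31.1 kips; take 31.1 kips (rupture).
Governing: min(27.0, 31.1) = 27.0 kips → weld metal.

27.0 kips (weld metal governs)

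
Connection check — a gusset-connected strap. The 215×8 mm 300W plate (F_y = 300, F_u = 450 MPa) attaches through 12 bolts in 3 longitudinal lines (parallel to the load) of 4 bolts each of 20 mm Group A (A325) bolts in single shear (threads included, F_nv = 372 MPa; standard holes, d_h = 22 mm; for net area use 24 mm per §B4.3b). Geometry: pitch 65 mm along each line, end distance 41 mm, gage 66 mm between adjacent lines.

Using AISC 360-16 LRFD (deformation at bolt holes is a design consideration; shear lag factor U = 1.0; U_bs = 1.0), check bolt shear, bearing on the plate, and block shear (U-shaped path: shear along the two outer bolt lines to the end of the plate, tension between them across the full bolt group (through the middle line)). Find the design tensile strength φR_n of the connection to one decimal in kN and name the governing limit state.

719.3 kN (block shear governs)

Bolt shear: A_b = π(20)²/4 = 314.16 mm². φR_n = 0.75 × 372 × 314.16 × 12 × 1 = 1051.8 kN.
Bearing (8 mm plate, F_u = 450 MPa): end bolts L_c = 41 − 22/2 = 30, R_n = min(1.2×30×8×450, 2.4×20×8×450) = 129.6 kN/bolt; interior L_c = 65 − 22 = 43, R_n = 172.8 kN/bolt. φR_n = 0.75 × (3×129.6 + 9×172.8) = 1458.0 kN.
Block shear: shear path 2×[41+3×65] = 2×236 mm, A_gv = 3776, A_nv = 2×(236 − 3.5×24)×8 = 2432 mm²; tension across gage: (132 − 2×24)×8 = 672 mm². R_n = min(0.6×450×2432, 0.6×300×3776) + 1.0×450×672 = min(656.64, 679.68) + 302.4 = 959.04 kN. φR_n = 0.75 × 959.04 = 719.3 kN.
Governing: min(1051.8, 1458.0, 719.3) = 719.3 kN → block shear.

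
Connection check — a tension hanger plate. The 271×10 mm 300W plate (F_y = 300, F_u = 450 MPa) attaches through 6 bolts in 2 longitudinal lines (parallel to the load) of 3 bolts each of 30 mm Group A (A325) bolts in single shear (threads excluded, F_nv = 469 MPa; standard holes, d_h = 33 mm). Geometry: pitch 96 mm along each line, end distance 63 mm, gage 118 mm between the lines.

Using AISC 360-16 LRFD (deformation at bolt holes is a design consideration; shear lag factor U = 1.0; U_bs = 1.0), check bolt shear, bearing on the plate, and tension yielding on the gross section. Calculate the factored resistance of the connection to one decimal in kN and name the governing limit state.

Bolt shear: A_b = π(30)²/4 = 706.86 mm². φR_n = 0.75 × 469 × 706.86 × 6 × 1 = 1491.8 kN.
Bearing (10 mm plate, F_u = 450 MPa): end bolts L_c = 63 − 33/2 = 46.5, R_n = min(1.2×46.5×10×450, 2.4×30×10×450) = 251.1 kN/bolt; interior L_c = 96 − 33 = 63, R_n = 324 kN/bolt. φR_n = 0.75 × (2×251.1 + 4×324) = 1348.7 kN.
Tension yield (gross): A_g = 271×10 = 2710 mm². φR_n = 0.90 × 300 × 2710 = 731.7 kN.
Governing: min(1491.8, 1348.7, 731.7) = 731.7 kN → gross-section yield.

731.7 kN (gross-section yield governs)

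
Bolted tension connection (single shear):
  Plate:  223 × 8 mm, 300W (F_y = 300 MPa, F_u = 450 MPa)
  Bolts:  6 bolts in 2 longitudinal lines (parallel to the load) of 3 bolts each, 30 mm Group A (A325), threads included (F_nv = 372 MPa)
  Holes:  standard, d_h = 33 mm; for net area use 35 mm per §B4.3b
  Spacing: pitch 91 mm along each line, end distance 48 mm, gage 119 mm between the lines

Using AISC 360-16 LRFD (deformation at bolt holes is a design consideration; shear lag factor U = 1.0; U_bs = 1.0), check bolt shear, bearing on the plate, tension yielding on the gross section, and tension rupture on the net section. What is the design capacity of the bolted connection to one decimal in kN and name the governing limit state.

413.1 kN (net-section rupture governs)

Bolt shear: A_b = π(30)²/4 = 706.86 mm². φR_n = 0.75 × 372 × 706.86 × 6 × 1 = 1183.3 kN.
Bearing (8 mm plate, F_u = 450 MPa): end bolts L_c = 48 − 33/2 = 31.5, R_n = min(1.2×31.5×8×450, 2.4×30×8×450) = 136.08 kN/bolt; interior L_c = 91 − 33 = 58, R_n = 250.56 kN/bolt. φR_n = 0.75 × (2×136.08 + 4×250.56) = 955.8 kN.
Tension yield (gross): A_g = 223×8 = 1784 mm². φR_n = 0.90 × 300 × 1784 = 481.7 kN.
Tension rupture (net): A_n = (223 − 2×35)×8 = 1224 mm² (U = 1.0, A_e = A_n). φR_n = 0.75 × 450 × 1224 = 413.1 kN.
Governing: min(1183.3, 955.8, 481.7, 413.1) = 413.1 kN → net-section rupture.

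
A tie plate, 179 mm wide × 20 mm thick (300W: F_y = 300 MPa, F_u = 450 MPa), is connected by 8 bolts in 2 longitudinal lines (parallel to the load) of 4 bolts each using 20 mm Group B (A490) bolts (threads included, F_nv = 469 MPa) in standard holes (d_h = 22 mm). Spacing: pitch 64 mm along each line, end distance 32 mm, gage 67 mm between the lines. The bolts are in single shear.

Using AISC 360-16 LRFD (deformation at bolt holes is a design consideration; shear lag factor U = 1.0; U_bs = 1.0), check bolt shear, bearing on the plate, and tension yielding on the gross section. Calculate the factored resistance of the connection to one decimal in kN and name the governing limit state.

Bolt shear: A_b = π(20)²/4 = 314.16 mm². φR_n = 0.75 × 469 × 314.16 × 8 × 1 = 884.0 kN.
Bearing (20 mm plate, F_u = 450 MPa): end bolts L_c = 32 − 22/2 = 21, R_n = min(1.2×21×20×450, 2.4×20×20×450) = 226.8 kN/bolt; interior L_c = 64 − 22 = 42, R_n = 432 kN/bolt. φR_n = 0.75 × (2×226.8 + 6×432) = 2284.2 kN.
Tension yield (gross): A_g = 179×20 = 3580 mm². φR_n = 0.90 × 300 × 3580 = 966.6 kN.
Governing: min(884.0, 2284.2, 966.6) = 884.0 kN → bolt shear.

884.0 kN (bolt shear governs)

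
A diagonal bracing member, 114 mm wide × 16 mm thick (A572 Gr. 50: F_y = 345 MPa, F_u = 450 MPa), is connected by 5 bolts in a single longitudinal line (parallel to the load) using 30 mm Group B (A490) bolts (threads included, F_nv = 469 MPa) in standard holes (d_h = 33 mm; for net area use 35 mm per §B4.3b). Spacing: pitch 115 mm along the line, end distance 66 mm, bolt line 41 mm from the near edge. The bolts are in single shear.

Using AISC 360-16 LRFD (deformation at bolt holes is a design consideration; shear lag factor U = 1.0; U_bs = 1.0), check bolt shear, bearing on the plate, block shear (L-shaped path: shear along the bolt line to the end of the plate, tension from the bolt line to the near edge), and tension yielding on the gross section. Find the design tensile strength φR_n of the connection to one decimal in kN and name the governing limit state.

Bolt shear: A_b = π(30)²/4 = 706.86 mm². φR_n = 0.75 × 469 × 706.86 × 5 × 1 = 1243.2 kN.
Bearing (16 mm plate, F_u = 450 MPa): end bolts L_c = 66 − 33/2 = 49.5, R_n = min(1.2×49.5×16×450, 2.4×30×16×450) = 427.68 kN/bolt; interior L_c = 115 − 33 = 82, R_n = 518.4 kN/bolt. φR_n = 0.75 × (1×427.68 + 4×518.4) = 1876.0 kN.
Block shear: shear path 1×[66+4×115] = 1×526 mm, A_gv = 8416, A_nv = 1×(526 − 4.5×35)×16 = 5896 mm²; tension to near edge: (41 − 0.5×35)×16 = 376 mm². R_n = min(0.6×450×5896, 0.6×345×8416) + 1.0×450×376 = min(1591.9, 1742.1) + 169.2 = 1761.1 kN. φR_n = 0.75 × 1761.1 = 1320.8 kN.
Tension yield (gross): A_g = 114×16 = 1824 mm². φR_n = 0.90 × 345 × 1824 = 566.4 kN.
Governing: min(1243.2, 1876.0, 1320.8, 566.4) = 566.4 kN → gross-section yield.

566.4 kN (gross-section yield governs)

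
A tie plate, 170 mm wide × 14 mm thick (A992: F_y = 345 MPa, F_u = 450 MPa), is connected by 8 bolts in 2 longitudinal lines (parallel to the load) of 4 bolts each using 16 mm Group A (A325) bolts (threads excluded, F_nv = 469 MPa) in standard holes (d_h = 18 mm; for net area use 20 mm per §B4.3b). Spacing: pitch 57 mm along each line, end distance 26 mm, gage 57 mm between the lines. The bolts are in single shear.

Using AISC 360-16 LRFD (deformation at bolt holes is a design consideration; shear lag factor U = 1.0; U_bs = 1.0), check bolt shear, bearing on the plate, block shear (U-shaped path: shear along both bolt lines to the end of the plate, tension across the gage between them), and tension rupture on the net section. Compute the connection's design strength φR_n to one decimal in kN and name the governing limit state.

Bolt shear: A_b = π(16)²/4 = 201.06 mm². φR_n = 0.75 × 469 × 201.06 × 8 × 1 = 565.8 kN.
Bearing (14 mm plate, F_u = 450 MPa): end bolts L_c = 26 − 18/2 = 17, R_n = min(1.2×17×14×450, 2.4×16×14×450) = 128.52 kN/bolt; interior L_c = 57 − 18 = 39, R_n = 241.92 kN/bolt. φR_n = 0.75 × (2×128.52 + 6×241.92) = 1281.4 kN.
Block shear: shear path 2×[26+3×57] = 2×197 mm, A_gv = 5516, A_nv = 2×(197 − 3.5×20)×14 = 3556 mm²; tension across gage: (57 − 1×20)×14 = 518 mm². R_n = min(0.6×450×3556, 0.6×345×5516) + 1.0×450×518 = min(960.12, 1141.8) + 233.1 = 1193.2 kN. φR_n = 0.75 × 1193.2 = 894.9 kN.
Tension rupture (net): A_n = (170 − 2×20)×14 = 1820 mm² (U = 1.0, A_e = A_n). φR_n = 0.75 × 450 × 1820 = 614.3 kN.
Governing: min(565.8, 1281.4, 894.9, 614.3) = 565.8 kN → bolt shear.

565.8 kN (bolt shear governs)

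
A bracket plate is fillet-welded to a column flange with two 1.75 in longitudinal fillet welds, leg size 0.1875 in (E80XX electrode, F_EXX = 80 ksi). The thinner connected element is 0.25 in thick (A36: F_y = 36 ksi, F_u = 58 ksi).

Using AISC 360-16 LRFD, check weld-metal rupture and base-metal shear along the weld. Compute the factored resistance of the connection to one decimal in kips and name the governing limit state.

Weld metal: throat = 0.707×0.1875 = 0.13256 in, L = 2×1.75 = 3.5 in. φR_n = 0.75 × 0.6 × 80 × 0.13256 × 3.5 = 16.7 kips.
Base metal shear (0.25 in plate): yield φR_n = 1.0×0.6×36×0.25×3.5 = 18.9 kips; rupture φR_n = 0.75×0.6×58×0.25×3.5 = 22.8 kips; take 18.9 kips (yield).
Governing: min(16.7, 18.9) = 16.7 kips → weld metal.

16.7 kips (weld metal governs)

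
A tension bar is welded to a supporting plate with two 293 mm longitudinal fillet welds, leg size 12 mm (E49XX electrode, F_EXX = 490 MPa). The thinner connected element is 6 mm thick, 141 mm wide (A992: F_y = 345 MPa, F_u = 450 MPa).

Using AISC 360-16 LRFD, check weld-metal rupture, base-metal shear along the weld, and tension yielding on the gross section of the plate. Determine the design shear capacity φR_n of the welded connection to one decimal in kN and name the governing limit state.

Weld metal: throat = 0.707×12 = 8.484 mm, L = 2×293 = 586 mm. φR_n = 0.75 × 0.6 × 490 × 8.484 × 586 = 1096.2 kN.
Base metal shear (6 mm plate): yield φR_n = 1.0×0.6×345×6×586 = 727.8 kN; rupture φR_n = 0.75×0.6×450×6×586 = 712.0 kN; take 712.0 kN (rupture).
Tension yield (gross): A_g = 141×6 = 846 mm². φR_n = 0.90 × 345 × 846 = 262.7 kN.
Governing: min(1096.2, 712.0, 262.7) = 262.7 kN → gross-section yield.

262.7 kN (gross-section yield governs)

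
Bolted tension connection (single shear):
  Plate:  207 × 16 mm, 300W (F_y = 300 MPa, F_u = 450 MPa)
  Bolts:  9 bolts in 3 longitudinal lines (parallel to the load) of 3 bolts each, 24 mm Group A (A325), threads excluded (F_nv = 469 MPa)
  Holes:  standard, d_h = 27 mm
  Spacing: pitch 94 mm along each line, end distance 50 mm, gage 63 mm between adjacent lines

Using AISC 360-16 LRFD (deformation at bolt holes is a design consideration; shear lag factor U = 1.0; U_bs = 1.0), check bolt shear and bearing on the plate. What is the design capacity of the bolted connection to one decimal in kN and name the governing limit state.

1432.2 kN (bolt shear governs)

Bolt shear: A_b = π(24)²/4 = 452.39 mm². φR_n = 0.75 × 469 × 452.39 × 9 × 1 = 1432.2 kN.
Bearing (16 mm plate, F_u = 450 MPa): end bolts L_c = 50 − 27/2 = 36.5, R_n = min(1.2×36.5×16×450, 2.4×24×16×450) = 315.36 kN/bolt; interior L_c = 94 − 27 = 67, R_n = 414.72 kN/bolt. φR_n = 0.75 × (3×315.36 + 6×414.72) = 2575.8 kN.
Governing: min(1432.2, 2575.8) = 1432.2 kN → bolt shear.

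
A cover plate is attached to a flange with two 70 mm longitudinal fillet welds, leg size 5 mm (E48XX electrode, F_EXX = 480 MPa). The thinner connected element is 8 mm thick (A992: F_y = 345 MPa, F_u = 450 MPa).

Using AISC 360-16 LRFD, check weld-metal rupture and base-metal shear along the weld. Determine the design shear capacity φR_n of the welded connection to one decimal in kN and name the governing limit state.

Weld metal: throat = 0.707×5 = 3.535 mm, L = 2×70 = 140 mm. φR_n = 0.75 × 0.6 × 480 × 3.535 × 140 = 106.9 kN.
Base metal shear (8 mm plate): yield φR_n = 1.0×0.6×345×8×140 = 231.8 kN; rupture φR_n = 0.75×0.6×450×8×140 = 226.8 kN; take 226.8 kN (rupture).
Governing: min(106.9, 226.8) = 106.9 kN → weld metal.

106.9 kN (weld metal governs)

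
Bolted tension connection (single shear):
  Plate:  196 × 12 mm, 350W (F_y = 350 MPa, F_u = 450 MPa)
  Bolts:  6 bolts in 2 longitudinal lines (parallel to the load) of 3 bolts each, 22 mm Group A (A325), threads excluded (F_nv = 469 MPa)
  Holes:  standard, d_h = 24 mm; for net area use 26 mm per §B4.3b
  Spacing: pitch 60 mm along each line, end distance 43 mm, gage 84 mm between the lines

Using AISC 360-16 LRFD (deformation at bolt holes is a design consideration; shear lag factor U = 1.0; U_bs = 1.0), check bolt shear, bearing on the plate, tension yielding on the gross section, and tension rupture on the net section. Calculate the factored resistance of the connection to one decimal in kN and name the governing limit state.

583.2 kN (net-section rupture governs)

Bolt shear: A_b = π(22)²/4 = 380.13 mm². φR_n = 0.75 × 469 × 380.13 × 6 × 1 = 802.3 kN.
Bearing (12 mm plate, F_u = 450 MPa): end bolts L_c = 43 − 24/2 = 31, R_n = min(1.2×31×12×450, 2.4×22×12×450) = 200.88 kN/bolt; interior L_c = 60 − 24 = 36, R_n = 233.28 kN/bolt. φR_n = 0.75 × (2×200.88 + 4×233.28) = 1001.2 kN.
Tension yield (gross): A_g = 196×12 = 2352 mm². φR_n = 0.90 × 350 × 2352 = 740.9 kN.
Tension rupture (net): A_n = (196 − 2×26)×12 = 1728 mm² (U = 1.0, A_e = A_n). φR_n = 0.75 × 450 × 1728 = 583.2 kN.
Governing: min(802.3, 1001.2, 740.9, 583.2) = 583.2 kN → net-section rupture.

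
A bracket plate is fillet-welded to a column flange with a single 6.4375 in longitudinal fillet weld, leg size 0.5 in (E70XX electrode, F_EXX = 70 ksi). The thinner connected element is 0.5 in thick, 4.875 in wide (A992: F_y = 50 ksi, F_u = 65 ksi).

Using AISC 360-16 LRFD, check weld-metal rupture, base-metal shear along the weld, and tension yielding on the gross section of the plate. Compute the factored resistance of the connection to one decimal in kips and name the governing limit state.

71.7 kips (weld metal governs)

Weld metal: throat = 0.707×0.5 = 0.3535 in, L = 6.4375 in. φR_n = 0.75 × 0.6 × 70 × 0.3535 × 6.4375 = 71.7 kips.
Base metal shear (0.5 in plate): yield φR_n = 1.0×0.6×50×0.5×6.4375 = 96.6 kips; rupture φR_n = 0.75×0.6×65×0.5×6.4375 = 94.1 kips; take 94.1 kips (rupture).
Tension yield (gross): A_g = 4.875×0.5 = 2.4375 in². φR_n = 0.90 × 50 × 2.4375 = 109.7 kips.
Governing: min(71.7, 94.1, 109.7) = 71.7 kips → weld metal.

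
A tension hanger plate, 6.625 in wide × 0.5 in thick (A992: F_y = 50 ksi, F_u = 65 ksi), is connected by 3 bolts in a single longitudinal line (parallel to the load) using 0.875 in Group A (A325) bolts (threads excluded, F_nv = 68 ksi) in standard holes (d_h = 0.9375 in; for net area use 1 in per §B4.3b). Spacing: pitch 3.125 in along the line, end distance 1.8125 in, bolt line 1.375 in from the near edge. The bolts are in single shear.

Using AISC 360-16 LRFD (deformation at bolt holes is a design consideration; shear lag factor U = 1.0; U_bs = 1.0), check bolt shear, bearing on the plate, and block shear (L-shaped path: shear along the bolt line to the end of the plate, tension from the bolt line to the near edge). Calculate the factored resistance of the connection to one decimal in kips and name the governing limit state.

Bolt shear: A_b = π(0.875)²/4 = 0.60132 in². φR_n = 0.75 × 68 × 0.60132 × 3 × 1 = 92.0 kips.
Bearing (0.5 in plate, F_u = 65 ksi): end bolts L_c = 1.8125 − 0.9375/2 = 1.34375, R_n = min(1.2×1.34375×0.5×65, 2.4×0.875×0.5×65) = 52.406 kips/bolt; interior L_c = 3.125 − 0.9375 = 2.1875, R_n = 68.25 kips/bolt. φR_n = 0.75 × (1×52.406 + 2×68.25) = 141.7 kips.
Block shear: shear path 1×[1.8125+2×3.125] = 1×8.0625 in, A_gv = 4.0313, A_nv = 1×(8.0625 − 2.5×1)×0.5 = 2.7813 in²; tension to near edge: (1.375 − 0.5×1)×0.5 = 0.4375 in². R_n = min(0.6×65×2.7813, 0.6×50×4.0313) + 1.0×65×0.4375 = min(108.47, 120.94) + 28.438 = 136.91 kips. φR_n = 0.75 × 136.91 = 102.7 kips.
Governing: min(92.0, 141.7, 102.7) = 92.0 kips → bolt shear.

92.0 kips (bolt shear governs)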